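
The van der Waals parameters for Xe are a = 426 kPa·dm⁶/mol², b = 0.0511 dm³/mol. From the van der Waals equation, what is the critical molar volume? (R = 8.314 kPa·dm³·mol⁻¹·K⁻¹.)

V_m,c ≈ 0.1533 dm³/mol

For a van der Waals gas, V_m,c = 3b.
V_m,c = 3×0.0511 = 0.1533 dm³/mol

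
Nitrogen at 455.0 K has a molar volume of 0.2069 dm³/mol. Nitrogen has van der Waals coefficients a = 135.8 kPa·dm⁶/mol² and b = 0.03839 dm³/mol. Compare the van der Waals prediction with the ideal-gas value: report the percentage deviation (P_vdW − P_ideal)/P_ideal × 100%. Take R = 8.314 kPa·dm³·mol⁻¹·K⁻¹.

5.43 %

Ideal: P_ideal = RT/V_m = (8.314)(455.0)/0.2069 = 18283.6 kPa
vdW: P = RT/(V_m − b) − a/V_m² = 3782.87/0.168510 − 135.8/0.0428076 = 22448.9 − 3172.33 = 19276.6 kPa
% deviation = (19276.6 − 18283.6)/18283.6 × 100% = 5.43%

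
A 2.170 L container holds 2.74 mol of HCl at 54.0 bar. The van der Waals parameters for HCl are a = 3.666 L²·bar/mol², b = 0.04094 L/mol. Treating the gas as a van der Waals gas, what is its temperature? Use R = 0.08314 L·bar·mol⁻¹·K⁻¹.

T = (P + a n²/V²)(V − nb)/(nR)
P + a n²/V² = 54.0 + (3.666)(2.74)²/(2.170)² = 59.845 bar
V − nb = 2.170 − (2.74)(0.04094) = 2.0578 L
T = (59.845)(2.0578)/((2.74)(0.08314)) = 540.6 K

T ≈ 540.6 K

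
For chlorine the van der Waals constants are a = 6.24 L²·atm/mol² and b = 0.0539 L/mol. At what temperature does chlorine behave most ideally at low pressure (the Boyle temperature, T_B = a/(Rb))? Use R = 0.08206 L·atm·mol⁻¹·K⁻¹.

For a van der Waals gas the second virial coefficient B₂ = b − a/(RT) vanishes at T_B = a/(Rb).
T_B = 6.24/(0.08206×0.0539) = 6.24/0.0044230 = 1411 K

T_B ≈ 1411 K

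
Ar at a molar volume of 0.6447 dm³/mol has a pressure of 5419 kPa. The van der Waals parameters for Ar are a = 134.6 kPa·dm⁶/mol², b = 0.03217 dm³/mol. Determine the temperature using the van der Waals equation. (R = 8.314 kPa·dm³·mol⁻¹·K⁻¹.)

T ≈ 423.1 K

T = (P + a/V_m²)(V_m − b)/R
P + a/V_m² = 5419 + 134.6/(0.6447)² = 5742.8 kPa
V_m − b = 0.6447 − 0.03217 = 0.61253 dm³/mol
T = (5742.8)(0.61253)/8.314 = 423.1 K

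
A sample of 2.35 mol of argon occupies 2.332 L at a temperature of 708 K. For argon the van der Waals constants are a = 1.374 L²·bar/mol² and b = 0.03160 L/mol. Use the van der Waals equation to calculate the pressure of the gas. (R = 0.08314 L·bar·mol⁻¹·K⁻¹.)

P = nRT/(V − nb) − a n²/V²
nRT/(V − nb) = (2.35)(0.08314)(708)/(2.332 − 2.35×0.03160) = 138.33/2.2577 = 61.270 bar
a n²/V² = (1.374)(2.35)²/(2.332)² = 1.3953 bar
P = 61.270 − 1.3953 = 59.87 bar

P ≈ 59.87 bar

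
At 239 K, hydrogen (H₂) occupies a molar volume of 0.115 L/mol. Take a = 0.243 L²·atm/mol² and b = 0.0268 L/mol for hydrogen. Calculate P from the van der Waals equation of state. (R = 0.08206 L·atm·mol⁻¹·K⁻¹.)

P = RT/(V_m − b) − a/V_m²
RT/(V_m − b) = (0.08206)(239)/(0.115 − 0.0268) = 19.612/0.088200 = 222.36 atm
a/V_m² = 0.243/(0.115)² = 18.374 atm
P = 222.36 − 18.374 = 204.0 atm

P ≈ 204.0 atm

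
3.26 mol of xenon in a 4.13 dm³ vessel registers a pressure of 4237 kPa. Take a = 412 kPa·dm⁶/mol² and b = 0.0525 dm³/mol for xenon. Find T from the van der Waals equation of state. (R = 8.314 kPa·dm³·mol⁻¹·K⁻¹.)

T = (P + a n²/V²)(V − nb)/(nR)
P + a n²/V² = 4237 + (412)(3.26)²/(4.13)² = 4493.7 kPa
V − nb = 4.13 − (3.26)(0.0525) = 3.9589 dm³
T = (4493.7)(3.9589)/((3.26)(8.314)) = 656.4 K

T ≈ 656.4 K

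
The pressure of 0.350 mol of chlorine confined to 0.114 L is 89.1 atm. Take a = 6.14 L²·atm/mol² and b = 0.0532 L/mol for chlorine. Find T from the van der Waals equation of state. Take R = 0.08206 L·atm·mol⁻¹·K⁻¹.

T = (P + a n²/V²)(V − nb)/(nR)
P + a n²/V² = 89.1 + (6.14)(0.350)²/(0.114)² = 146.98 atm
V − nb = 0.114 − (0.350)(0.0532) = 0.095380 L
T = (146.98)(0.095380)/((0.350)(0.08206)) = 488.1 K

T ≈ 488.1 K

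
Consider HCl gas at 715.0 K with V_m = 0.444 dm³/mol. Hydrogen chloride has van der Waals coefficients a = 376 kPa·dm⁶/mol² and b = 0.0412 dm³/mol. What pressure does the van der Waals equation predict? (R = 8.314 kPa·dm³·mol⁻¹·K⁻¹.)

P = RT/(V_m − b) − a/V_m²
RT/(V_m − b) = (8.314)(715.0)/(0.444 − 0.0412) = 5944.5/0.40280 = 14758 kPa
a/V_m² = 376/(0.444)² = 1907.3 kPa
P = 14758 − 1907.3 = 12851 kPa

P ≈ 12851 kPa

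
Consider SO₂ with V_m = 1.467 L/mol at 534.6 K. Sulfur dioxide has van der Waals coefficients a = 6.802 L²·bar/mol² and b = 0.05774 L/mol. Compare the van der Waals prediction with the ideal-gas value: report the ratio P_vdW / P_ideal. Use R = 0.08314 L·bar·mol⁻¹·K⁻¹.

P_vdW / P_ideal ≈ 0.9367

Ideal: P_ideal = RT/V_m = (0.08314)(534.6)/1.467 = 30.2976 bar
vdW: P = RT/(V_m − b) − a/V_m² = 44.4466/1.40926 − 6.802/2.15209 = 31.5390 − 3.16065 = 28.3784 bar
Ratio = 28.3784/30.2976 = 0.9367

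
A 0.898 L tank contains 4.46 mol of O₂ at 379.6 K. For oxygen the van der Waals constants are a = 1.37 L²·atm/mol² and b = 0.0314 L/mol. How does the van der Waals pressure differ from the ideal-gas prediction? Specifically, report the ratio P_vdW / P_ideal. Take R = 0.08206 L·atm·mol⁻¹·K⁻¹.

Ideal: P_ideal = nRT/V = (4.46)(0.08206)(379.6)/0.898 = 154.709 atm
vdW: P = nRT/(V − nb) − a n²/V² = 138.929/0.757956 − 27.2515/0.806404 = 183.294 − 33.7939 = 149.500 atm
Ratio = 149.500/154.709 = 0.9663

P_vdW / P_ideal ≈ 0.9663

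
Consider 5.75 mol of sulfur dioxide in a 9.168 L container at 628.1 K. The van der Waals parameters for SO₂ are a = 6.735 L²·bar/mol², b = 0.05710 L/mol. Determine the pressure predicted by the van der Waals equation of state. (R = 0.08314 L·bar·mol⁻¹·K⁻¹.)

P ≈ 31.32 bar

P = nRT/(V − nb) − a n²/V²
nRT/(V − nb) = (5.75)(0.08314)(628.1)/(9.168 − 5.75×0.05710) = 300.27/8.8397 = 33.968 bar
a n²/V² = (6.735)(5.75)²/(9.168)² = 2.6493 bar
P = 33.968 − 2.6493 = 31.32 bar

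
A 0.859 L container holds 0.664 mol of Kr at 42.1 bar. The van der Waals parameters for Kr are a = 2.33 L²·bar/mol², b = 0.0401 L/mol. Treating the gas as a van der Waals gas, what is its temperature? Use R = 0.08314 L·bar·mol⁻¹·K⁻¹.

T = (P + a n²/V²)(V − nb)/(nR)
P + a n²/V² = 42.1 + (2.33)(0.664)²/(0.859)² = 43.492 bar
V − nb = 0.859 − (0.664)(0.0401) = 0.83237 L
T = (43.492)(0.83237)/((0.664)(0.08314)) = 655.8 K

T ≈ 655.8 K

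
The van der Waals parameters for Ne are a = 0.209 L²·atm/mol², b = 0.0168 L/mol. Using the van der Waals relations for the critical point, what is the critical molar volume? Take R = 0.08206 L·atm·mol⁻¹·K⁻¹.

For a van der Waals gas, V_m,c = 3b.
V_m,c = 3×0.0168 = 0.05040 L/mol

V_m,c ≈ 0.05040 L/mol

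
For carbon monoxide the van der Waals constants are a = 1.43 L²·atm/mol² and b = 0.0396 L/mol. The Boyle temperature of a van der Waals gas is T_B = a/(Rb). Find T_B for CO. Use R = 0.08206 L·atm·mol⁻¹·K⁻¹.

For a van der Waals gas the second virial coefficient B₂ = b − a/(RT) vanishes at T_B = a/(Rb).
T_B = 1.43/(0.08206×0.0396) = 1.43/0.0032496 = 440.1 K

T_B ≈ 440.1 K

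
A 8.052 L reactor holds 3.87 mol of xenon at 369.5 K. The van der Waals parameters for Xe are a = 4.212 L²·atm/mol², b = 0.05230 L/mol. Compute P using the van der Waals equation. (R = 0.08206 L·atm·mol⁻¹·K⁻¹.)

P ≈ 13.98 atm

P = nRT/(V − nb) − a n²/V²
nRT/(V − nb) = (3.87)(0.08206)(369.5)/(8.052 − 3.87×0.05230) = 117.34/7.8496 = 14.949 atm
a n²/V² = (4.212)(3.87)²/(8.052)² = 0.97298 atm
P = 14.949 − 0.97298 = 13.98 atm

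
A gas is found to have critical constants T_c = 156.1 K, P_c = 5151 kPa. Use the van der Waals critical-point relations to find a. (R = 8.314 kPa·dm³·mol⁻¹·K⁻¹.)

From T_c = 8a/(27Rb) and P_c = a/(27b²): a = 27 R² T_c²/(64 P_c).
a = 27×(8.314)²×(156.1)²/(64×5151) = 45476770/329664 = 137.9 kPa·dm⁶/mol²

a ≈ 137.9 kPa·dm⁶/mol²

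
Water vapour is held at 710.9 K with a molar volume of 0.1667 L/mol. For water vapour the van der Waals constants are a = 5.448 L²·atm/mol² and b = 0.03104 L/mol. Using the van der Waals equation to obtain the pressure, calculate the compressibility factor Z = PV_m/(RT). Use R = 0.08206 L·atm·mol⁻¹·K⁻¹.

Z ≈ 0.6686

P = RT/(V_m − b) − a/V_m² = (0.08206)(710.9)/(0.1667 − 0.03104) − 5.448/(0.1667)²
  = 58.336/0.13566 − 196.05 = 430.02 − 196.05 = 233.97 atm
Z = PV_m/(RT) = (233.97)(0.1667)/((0.08206)(710.9)) = 39.003/58.336 = 0.6686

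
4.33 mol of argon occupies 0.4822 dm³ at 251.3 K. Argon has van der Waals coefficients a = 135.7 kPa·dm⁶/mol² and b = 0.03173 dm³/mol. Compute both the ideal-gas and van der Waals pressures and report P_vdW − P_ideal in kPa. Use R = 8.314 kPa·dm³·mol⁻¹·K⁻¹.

Ideal: P_ideal = nRT/V = (4.33)(8.314)(251.3)/0.4822 = 18761.3 kPa
vdW: P = nRT/(V − nb) − a n²/V² = 9046.70/0.344809 − 2544.23/0.232517 = 26236.8 − 10942.1 = 15294.7 kPa
ΔP = 15294.7 − 18761.3 = -3467 kPa

ΔP ≈ -3467 kPa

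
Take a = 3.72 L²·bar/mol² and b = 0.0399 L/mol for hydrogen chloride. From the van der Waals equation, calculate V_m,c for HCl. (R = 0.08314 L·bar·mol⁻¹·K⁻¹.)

V_m,c ≈ 0.1197 L/mol

For a van der Waals gas, V_m,c = 3b.
V_m,c = 3×0.0399 = 0.1197 L/mol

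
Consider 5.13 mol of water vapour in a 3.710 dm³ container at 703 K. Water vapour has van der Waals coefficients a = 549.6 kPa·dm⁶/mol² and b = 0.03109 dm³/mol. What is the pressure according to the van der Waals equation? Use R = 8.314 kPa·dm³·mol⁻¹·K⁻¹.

P ≈ 7394 kPa

P = nRT/(V − nb) − a n²/V²
nRT/(V − nb) = (5.13)(8.314)(703)/(3.710 − 5.13×0.03109) = 29984/3.5505 = 8445.0 kPa
a n²/V² = (549.6)(5.13)²/(3.710)² = 1050.8 kPa
P = 8445.0 − 1050.8 = 7394 kPa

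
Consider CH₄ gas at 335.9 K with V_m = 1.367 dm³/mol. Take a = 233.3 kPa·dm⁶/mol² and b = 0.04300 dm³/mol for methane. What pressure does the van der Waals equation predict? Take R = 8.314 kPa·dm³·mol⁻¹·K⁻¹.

P ≈ 1984 kPa

P = RT/(V_m − b) − a/V_m²
RT/(V_m − b) = (8.314)(335.9)/(1.367 − 0.04300) = 2792.7/1.3240 = 2109.3 kPa
a/V_m² = 233.3/(1.367)² = 124.85 kPa
P = 2109.3 − 124.85 = 1984 kPa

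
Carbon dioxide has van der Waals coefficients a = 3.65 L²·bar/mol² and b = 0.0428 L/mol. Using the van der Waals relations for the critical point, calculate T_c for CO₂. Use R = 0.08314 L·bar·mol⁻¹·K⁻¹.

For a van der Waals gas, T_c = 8a/(27Rb).
T_c = 8×3.65/(27×0.08314×0.0428) = 29.200/0.096077 = 303.9 K

T_c ≈ 303.9 K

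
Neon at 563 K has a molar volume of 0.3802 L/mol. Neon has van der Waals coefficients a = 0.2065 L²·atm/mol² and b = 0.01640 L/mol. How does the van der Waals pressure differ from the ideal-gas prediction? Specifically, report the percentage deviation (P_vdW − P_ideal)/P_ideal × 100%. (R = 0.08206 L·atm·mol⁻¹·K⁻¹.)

3.33 %

Ideal: P_ideal = RT/V_m = (0.08206)(563)/0.3802 = 121.514 atm
vdW: P = RT/(V_m − b) − a/V_m² = 46.1998/0.363800 − 0.2065/0.144552 = 126.992 − 1.42855 = 125.563 atm
% deviation = (125.563 − 121.514)/121.514 × 100% = 3.33%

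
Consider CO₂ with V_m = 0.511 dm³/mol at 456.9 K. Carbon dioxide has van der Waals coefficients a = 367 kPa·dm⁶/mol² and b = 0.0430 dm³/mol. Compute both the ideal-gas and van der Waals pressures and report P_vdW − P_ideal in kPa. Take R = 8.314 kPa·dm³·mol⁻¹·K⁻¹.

ΔP ≈ -722.5 kPa

Ideal: P_ideal = RT/V_m = (8.314)(456.9)/0.511 = 7433.79 kPa
vdW: P = RT/(V_m − b) − a/V_m² = 3798.67/0.468000 − 367/0.261121 = 8116.82 − 1405.48 = 6711.34 kPa
ΔP = 6711.34 − 7433.79 = -722.5 kPa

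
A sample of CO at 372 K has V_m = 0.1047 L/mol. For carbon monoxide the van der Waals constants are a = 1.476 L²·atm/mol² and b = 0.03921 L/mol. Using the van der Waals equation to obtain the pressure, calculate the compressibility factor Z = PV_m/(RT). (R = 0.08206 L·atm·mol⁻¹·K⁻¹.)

P = RT/(V_m − b) − a/V_m² = (0.08206)(372)/(0.1047 − 0.03921) − 1.476/(0.1047)²
  = 30.526/0.065490 − 134.65 = 466.12 − 134.65 = 331.47 atm
Z = PV_m/(RT) = (331.47)(0.1047)/((0.08206)(372)) = 34.705/30.526 = 1.137

Z ≈ 1.137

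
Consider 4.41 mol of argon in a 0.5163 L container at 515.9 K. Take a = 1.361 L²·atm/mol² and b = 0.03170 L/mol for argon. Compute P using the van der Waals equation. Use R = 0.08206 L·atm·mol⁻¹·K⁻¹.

P = nRT/(V − nb) − a n²/V²
nRT/(V − nb) = (4.41)(0.08206)(515.9)/(0.5163 − 4.41×0.03170) = 186.70/0.37650 = 495.88 atm
a n²/V² = (1.361)(4.41)²/(0.5163)² = 99.296 atm
P = 495.88 − 99.296 = 396.6 atm

P ≈ 396.6 atm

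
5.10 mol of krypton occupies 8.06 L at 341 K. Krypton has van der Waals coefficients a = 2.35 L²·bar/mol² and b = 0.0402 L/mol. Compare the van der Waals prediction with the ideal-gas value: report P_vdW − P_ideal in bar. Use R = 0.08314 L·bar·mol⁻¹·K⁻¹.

ΔP ≈ -0.473 bar

Ideal: P_ideal = nRT/V = (5.10)(0.08314)(341)/8.06 = 17.9391 bar
vdW: P = nRT/(V − nb) − a n²/V² = 144.589/7.85498 − 61.1235/64.9636 = 18.4073 − 0.940888 = 17.4664 bar
ΔP = 17.4664 − 17.9391 = -0.473 bar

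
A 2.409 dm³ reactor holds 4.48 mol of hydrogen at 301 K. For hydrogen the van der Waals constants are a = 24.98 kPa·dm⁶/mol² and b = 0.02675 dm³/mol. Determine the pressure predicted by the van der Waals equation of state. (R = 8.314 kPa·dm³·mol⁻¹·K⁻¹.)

P = nRT/(V − nb) − a n²/V²
nRT/(V − nb) = (4.48)(8.314)(301)/(2.409 − 4.48×0.02675) = 11211/2.2892 = 4897.3 kPa
a n²/V² = (24.98)(4.48)²/(2.409)² = 86.392 kPa
P = 4897.3 − 86.392 = 4811 kPa

P ≈ 4811 kPa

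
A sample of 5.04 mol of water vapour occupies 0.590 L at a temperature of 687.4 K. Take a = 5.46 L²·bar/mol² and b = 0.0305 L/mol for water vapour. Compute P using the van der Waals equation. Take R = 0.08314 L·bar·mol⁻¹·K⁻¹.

P ≈ 261.8 bar

P = nRT/(V − nb) − a n²/V²
nRT/(V − nb) = (5.04)(0.08314)(687.4)/(0.590 − 5.04×0.0305) = 288.04/0.43628 = 660.22 bar
a n²/V² = (5.46)(5.04)²/(0.590)² = 398.43 bar
P = 660.22 − 398.43 = 261.8 bar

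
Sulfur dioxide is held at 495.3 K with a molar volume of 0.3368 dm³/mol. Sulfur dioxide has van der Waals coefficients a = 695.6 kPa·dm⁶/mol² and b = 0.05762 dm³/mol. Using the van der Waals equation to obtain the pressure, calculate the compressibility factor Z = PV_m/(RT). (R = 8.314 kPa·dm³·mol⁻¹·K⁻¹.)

P = RT/(V_m − b) − a/V_m² = (8.314)(495.3)/(0.3368 − 0.05762) − 695.6/(0.3368)²
  = 4117.9/0.27918 − 6132.2 = 14750 − 6132.2 = 8618 kPa
Z = PV_m/(RT) = (8618)(0.3368)/((8.314)(495.3)) = 2902.5/4117.9 = 0.7048

Z ≈ 0.7048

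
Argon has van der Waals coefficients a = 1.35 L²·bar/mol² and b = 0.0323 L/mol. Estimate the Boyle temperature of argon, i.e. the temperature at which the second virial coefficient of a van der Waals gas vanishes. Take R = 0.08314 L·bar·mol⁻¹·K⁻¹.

For a van der Waals gas the second virial coefficient B₂ = b − a/(RT) vanishes at T_B = a/(Rb).
T_B = 1.35/(0.08314×0.0323) = 1.35/0.0026854 = 502.7 K

T_B ≈ 502.7 K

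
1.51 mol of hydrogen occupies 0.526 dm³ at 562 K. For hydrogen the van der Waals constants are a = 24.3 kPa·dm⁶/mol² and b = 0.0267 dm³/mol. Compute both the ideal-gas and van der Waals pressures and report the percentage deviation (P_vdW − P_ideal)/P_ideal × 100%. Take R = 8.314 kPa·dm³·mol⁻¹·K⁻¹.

Ideal: P_ideal = nRT/V = (1.51)(8.314)(562)/0.526 = 13413.4 kPa
vdW: P = nRT/(V − nb) − a n²/V² = 7055.43/0.485683 − 55.4064/0.276676 = 14526.8 − 200.257 = 14326.5 kPa
% deviation = (14326.5 − 13413.4)/13413.4 × 100% = 6.81%

6.81 %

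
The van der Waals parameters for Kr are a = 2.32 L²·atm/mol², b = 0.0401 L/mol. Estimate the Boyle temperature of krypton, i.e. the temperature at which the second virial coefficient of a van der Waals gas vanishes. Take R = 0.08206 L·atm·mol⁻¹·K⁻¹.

T_B ≈ 705.0 K

For a van der Waals gas the second virial coefficient B₂ = b − a/(RT) vanishes at T_B = a/(Rb).
T_B = 2.32/(0.08206×0.0401) = 2.32/0.0032906 = 705.0 K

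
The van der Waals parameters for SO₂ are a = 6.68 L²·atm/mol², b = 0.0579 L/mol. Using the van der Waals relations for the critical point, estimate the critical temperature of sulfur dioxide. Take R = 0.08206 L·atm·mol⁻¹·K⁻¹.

For a van der Waals gas, T_c = 8a/(27Rb).
T_c = 8×6.68/(27×0.08206×0.0579) = 53.440/0.12828 = 416.6 K

T_c ≈ 416.6 K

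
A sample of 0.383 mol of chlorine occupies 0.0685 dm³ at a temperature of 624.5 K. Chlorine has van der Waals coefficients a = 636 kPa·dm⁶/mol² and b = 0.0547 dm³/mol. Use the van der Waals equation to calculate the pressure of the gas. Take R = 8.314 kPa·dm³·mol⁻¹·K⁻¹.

P = nRT/(V − nb) − a n²/V²
nRT/(V − nb) = (0.383)(8.314)(624.5)/(0.0685 − 0.383×0.0547) = 1988.6/0.047550 = 41821 kPa
a n²/V² = (636)(0.383)²/(0.0685)² = 19883 kPa
P = 41821 − 19883 = 21938 kPa

P ≈ 21938 kPa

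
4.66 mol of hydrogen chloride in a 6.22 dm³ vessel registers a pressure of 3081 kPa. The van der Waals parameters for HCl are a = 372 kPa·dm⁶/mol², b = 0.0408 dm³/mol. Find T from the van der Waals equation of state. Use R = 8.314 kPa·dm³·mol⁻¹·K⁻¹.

T ≈ 512.0 K

T = (P + a n²/V²)(V − nb)/(nR)
P + a n²/V² = 3081 + (372)(4.66)²/(6.22)² = 3289.8 kPa
V − nb = 6.22 − (4.66)(0.0408) = 6.0299 dm³
T = (3289.8)(6.0299)/((4.66)(8.314)) = 512.0 K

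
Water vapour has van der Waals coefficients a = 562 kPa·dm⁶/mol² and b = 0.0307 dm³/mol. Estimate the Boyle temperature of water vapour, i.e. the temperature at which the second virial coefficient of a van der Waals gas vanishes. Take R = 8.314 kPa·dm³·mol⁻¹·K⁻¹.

For a van der Waals gas the second virial coefficient B₂ = b − a/(RT) vanishes at T_B = a/(Rb).
T_B = 562/(8.314×0.0307) = 562/0.25524 = 2202 K

T_B ≈ 2202 K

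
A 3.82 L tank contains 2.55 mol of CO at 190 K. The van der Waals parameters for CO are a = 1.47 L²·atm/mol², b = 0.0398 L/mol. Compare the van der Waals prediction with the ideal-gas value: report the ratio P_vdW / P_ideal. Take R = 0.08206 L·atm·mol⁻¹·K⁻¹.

P_vdW / P_ideal ≈ 0.9644

Ideal: P_ideal = nRT/V = (2.55)(0.08206)(190)/3.82 = 10.4079 atm
vdW: P = nRT/(V − nb) − a n²/V² = 39.7581/3.71851 − 9.55868/14.5924 = 10.6919 − 0.655045 = 10.0369 atm
Ratio = 10.0369/10.4079 = 0.9644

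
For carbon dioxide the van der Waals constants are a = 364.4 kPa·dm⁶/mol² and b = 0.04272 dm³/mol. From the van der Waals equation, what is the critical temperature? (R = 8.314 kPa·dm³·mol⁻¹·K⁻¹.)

T_c ≈ 304.0 K

For a van der Waals gas, T_c = 8a/(27Rb).
T_c = 8×364.4/(27×8.314×0.04272) = 2915.2/9.5897 = 304.0 K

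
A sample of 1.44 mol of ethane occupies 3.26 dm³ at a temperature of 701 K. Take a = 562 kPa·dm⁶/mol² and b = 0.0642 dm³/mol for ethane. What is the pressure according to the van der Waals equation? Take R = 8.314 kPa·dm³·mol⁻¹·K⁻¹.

P ≈ 2540 kPa

P = nRT/(V − nb) − a n²/V²
nRT/(V − nb) = (1.44)(8.314)(701)/(3.26 − 1.44×0.0642) = 8392.5/3.1676 = 2649.5 kPa
a n²/V² = (562)(1.44)²/(3.26)² = 109.65 kPa
P = 2649.5 − 109.65 = 2540 kPa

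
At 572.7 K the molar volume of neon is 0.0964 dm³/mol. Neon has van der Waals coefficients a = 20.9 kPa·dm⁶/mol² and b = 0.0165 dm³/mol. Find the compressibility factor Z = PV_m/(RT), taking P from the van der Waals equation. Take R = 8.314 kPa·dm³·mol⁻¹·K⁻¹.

Z ≈ 1.161

P = RT/(V_m − b) − a/V_m² = (8.314)(572.7)/(0.0964 − 0.0165) − 20.9/(0.0964)²
  = 4761.4/0.079900 − 2249.0 = 59592 − 2249.0 = 57343 kPa
Z = PV_m/(RT) = (57343)(0.0964)/((8.314)(572.7)) = 5527.9/4761.4 = 1.161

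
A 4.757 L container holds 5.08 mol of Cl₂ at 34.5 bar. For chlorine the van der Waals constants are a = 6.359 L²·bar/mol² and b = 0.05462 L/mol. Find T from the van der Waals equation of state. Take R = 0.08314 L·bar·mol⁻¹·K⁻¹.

T ≈ 442.8 K

T = (P + a n²/V²)(V − nb)/(nR)
P + a n²/V² = 34.5 + (6.359)(5.08)²/(4.757)² = 41.752 bar
V − nb = 4.757 − (5.08)(0.05462) = 4.4795 L
T = (41.752)(4.4795)/((5.08)(0.08314)) = 442.8 K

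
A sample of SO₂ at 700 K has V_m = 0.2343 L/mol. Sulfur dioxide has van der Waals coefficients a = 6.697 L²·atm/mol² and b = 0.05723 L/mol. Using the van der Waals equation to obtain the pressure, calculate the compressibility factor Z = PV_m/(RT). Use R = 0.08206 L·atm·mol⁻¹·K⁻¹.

Z ≈ 0.8256

P = RT/(V_m − b) − a/V_m² = (0.08206)(700)/(0.2343 − 0.05723) − 6.697/(0.2343)²
  = 57.442/0.17707 − 121.99 = 324.40 − 121.99 = 202.41 atm
Z = PV_m/(RT) = (202.41)(0.2343)/((0.08206)(700)) = 47.425/57.442 = 0.8256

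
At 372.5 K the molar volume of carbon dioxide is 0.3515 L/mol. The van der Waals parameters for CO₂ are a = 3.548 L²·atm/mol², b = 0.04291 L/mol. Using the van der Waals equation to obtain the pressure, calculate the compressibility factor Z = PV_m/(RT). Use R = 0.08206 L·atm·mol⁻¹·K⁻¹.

P = RT/(V_m − b) − a/V_m² = (0.08206)(372.5)/(0.3515 − 0.04291) − 3.548/(0.3515)²
  = 30.567/0.30859 − 28.717 = 99.054 − 28.717 = 70.337 atm
Z = PV_m/(RT) = (70.337)(0.3515)/((0.08206)(372.5)) = 24.723/30.567 = 0.8088

Z ≈ 0.8088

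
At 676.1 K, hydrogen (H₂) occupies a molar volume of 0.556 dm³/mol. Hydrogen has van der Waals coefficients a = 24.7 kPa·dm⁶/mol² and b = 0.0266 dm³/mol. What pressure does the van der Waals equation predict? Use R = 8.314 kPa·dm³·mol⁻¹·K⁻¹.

P = RT/(V_m − b) − a/V_m²
RT/(V_m − b) = (8.314)(676.1)/(0.556 − 0.0266) = 5621.1/0.52940 = 10618 kPa
a/V_m² = 24.7/(0.556)² = 79.900 kPa
P = 10618 − 79.900 = 10538 kPa

P ≈ 10538 kPa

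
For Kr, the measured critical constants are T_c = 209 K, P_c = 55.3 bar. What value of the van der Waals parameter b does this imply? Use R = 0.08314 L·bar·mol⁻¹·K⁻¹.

From T_c = 8a/(27Rb) and P_c = a/(27b²): b = R T_c/(8 P_c).
b = (0.08314)(209)/(8×55.3) = 17.376/442.40 = 0.03928 L/mol

b ≈ 0.03928 L/mol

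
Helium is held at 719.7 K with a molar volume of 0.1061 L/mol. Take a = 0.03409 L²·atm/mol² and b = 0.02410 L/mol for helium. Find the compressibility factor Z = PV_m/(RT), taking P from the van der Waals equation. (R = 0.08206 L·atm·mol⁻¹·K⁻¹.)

Z ≈ 1.288

P = RT/(V_m − b) − a/V_m² = (0.08206)(719.7)/(0.1061 − 0.02410) − 0.03409/(0.1061)²
  = 59.059/0.082000 − 3.0283 = 720.23 − 3.0283 = 717.20 atm
Z = PV_m/(RT) = (717.20)(0.1061)/((0.08206)(719.7)) = 76.095/59.059 = 1.288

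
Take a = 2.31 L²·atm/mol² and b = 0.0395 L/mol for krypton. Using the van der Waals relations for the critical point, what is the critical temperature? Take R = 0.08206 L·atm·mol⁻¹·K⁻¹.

For a van der Waals gas, T_c = 8a/(27Rb).
T_c = 8×2.31/(27×0.08206×0.0395) = 18.480/0.087517 = 211.2 K

T_c ≈ 211.2 K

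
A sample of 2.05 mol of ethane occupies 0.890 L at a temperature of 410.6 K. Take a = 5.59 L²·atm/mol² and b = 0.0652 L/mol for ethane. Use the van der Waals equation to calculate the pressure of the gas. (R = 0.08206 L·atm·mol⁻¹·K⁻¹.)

P ≈ 61.67 atm

P = nRT/(V − nb) − a n²/V²
nRT/(V − nb) = (2.05)(0.08206)(410.6)/(0.890 − 2.05×0.0652) = 69.072/0.75634 = 91.324 atm
a n²/V² = (5.59)(2.05)²/(0.890)² = 29.658 atm
P = 91.324 − 29.658 = 61.67 atm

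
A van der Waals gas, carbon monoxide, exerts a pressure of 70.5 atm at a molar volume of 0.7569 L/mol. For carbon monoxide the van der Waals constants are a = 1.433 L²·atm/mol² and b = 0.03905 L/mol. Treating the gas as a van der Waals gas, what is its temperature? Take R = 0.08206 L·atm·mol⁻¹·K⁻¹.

T ≈ 638.6 K

T = (P + a/V_m²)(V_m − b)/R
P + a/V_m² = 70.5 + 1.433/(0.7569)² = 73.001 atm
V_m − b = 0.7569 − 0.03905 = 0.71785 L/mol
T = (73.001)(0.71785)/0.08206 = 638.6 K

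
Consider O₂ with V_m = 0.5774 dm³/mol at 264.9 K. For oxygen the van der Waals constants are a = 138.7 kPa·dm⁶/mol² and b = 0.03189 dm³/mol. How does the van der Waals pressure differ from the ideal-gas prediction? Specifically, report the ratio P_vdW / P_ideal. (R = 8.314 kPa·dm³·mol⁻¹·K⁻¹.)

Ideal: P_ideal = RT/V_m = (8.314)(264.9)/0.5774 = 3814.30 kPa
vdW: P = RT/(V_m − b) − a/V_m² = 2202.38/0.545510 − 138.7/0.333391 = 4037.29 − 416.028 = 3621.26 kPa
Ratio = 3621.26/3814.30 = 0.9494

P_vdW / P_ideal ≈ 0.9494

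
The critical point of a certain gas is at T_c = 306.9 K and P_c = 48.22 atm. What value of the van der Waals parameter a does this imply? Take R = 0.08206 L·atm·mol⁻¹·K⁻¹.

From T_c = 8a/(27Rb) and P_c = a/(27b²): a = 27 R² T_c²/(64 P_c).
a = 27×(0.08206)²×(306.9)²/(64×48.22) = 17125/3086.1 = 5.549 L²·atm/mol²

a ≈ 5.549 L²·atm/mol²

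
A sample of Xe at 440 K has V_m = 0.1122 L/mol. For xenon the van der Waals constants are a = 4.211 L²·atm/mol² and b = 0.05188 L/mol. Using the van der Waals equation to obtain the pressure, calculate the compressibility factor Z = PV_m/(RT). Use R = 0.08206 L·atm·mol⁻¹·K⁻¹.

Z ≈ 0.8206

P = RT/(V_m − b) − a/V_m² = (0.08206)(440)/(0.1122 − 0.05188) − 4.211/(0.1122)²
  = 36.106/0.060320 − 334.50 = 598.57 − 334.50 = 264.07 atm
Z = PV_m/(RT) = (264.07)(0.1122)/((0.08206)(440)) = 29.629/36.106 = 0.8206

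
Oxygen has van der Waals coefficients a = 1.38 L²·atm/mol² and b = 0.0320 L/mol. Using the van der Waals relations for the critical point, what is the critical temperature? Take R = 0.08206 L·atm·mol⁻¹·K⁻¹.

For a van der Waals gas, T_c = 8a/(27Rb).
T_c = 8×1.38/(27×0.08206×0.0320) = 11.040/0.070900 = 155.7 K

T_c ≈ 155.7 K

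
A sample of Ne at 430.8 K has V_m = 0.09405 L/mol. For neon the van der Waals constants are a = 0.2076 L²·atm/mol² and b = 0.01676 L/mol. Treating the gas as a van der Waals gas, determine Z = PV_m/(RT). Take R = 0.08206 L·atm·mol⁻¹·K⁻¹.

Z ≈ 1.154

P = RT/(V_m − b) − a/V_m² = (0.08206)(430.8)/(0.09405 − 0.01676) − 0.2076/(0.09405)²
  = 35.351/0.077290 − 23.470 = 457.38 − 23.470 = 433.91 atm
Z = PV_m/(RT) = (433.91)(0.09405)/((0.08206)(430.8)) = 40.809/35.351 = 1.154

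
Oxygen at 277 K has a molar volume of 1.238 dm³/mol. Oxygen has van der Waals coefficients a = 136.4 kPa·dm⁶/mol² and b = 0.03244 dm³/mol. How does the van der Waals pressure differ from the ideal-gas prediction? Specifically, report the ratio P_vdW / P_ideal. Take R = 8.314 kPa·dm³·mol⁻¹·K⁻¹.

P_vdW / P_ideal ≈ 0.9791

Ideal: P_ideal = RT/V_m = (8.314)(277)/1.238 = 1860.24 kPa
vdW: P = RT/(V_m − b) − a/V_m² = 2302.98/1.20556 − 136.4/1.53264 = 1910.30 − 88.9968 = 1821.30 kPa
Ratio = 1821.30/1860.24 = 0.9791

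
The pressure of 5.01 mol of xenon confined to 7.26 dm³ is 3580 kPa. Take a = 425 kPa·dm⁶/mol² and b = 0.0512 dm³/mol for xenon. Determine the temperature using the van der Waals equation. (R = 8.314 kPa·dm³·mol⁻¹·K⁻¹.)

T ≈ 636.0 K

T = (P + a n²/V²)(V − nb)/(nR)
P + a n²/V² = 3580 + (425)(5.01)²/(7.26)² = 3782.4 kPa
V − nb = 7.26 − (5.01)(0.0512) = 7.0035 dm³
T = (3782.4)(7.0035)/((5.01)(8.314)) = 636.0 K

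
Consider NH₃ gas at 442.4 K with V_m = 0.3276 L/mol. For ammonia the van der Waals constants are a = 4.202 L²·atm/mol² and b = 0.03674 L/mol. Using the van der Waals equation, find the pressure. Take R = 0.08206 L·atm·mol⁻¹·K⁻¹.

P = RT/(V_m − b) − a/V_m²
RT/(V_m − b) = (0.08206)(442.4)/(0.3276 − 0.03674) = 36.303/0.29086 = 124.81 atm
a/V_m² = 4.202/(0.3276)² = 39.153 atm
P = 124.81 − 39.153 = 85.66 atm

P ≈ 85.66 atm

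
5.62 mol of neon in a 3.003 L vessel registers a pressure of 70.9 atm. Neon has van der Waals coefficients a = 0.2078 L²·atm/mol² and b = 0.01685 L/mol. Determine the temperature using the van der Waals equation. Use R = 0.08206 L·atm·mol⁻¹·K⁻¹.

T = (P + a n²/V²)(V − nb)/(nR)
P + a n²/V² = 70.9 + (0.2078)(5.62)²/(3.003)² = 71.628 atm
V − nb = 3.003 − (5.62)(0.01685) = 2.9083 L
T = (71.628)(2.9083)/((5.62)(0.08206)) = 451.7 K

T ≈ 451.7 K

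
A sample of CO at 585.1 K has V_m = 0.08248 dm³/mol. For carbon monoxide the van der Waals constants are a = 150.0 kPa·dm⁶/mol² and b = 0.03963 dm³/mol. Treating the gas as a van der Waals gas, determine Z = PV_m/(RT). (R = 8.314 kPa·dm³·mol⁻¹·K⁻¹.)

P = RT/(V_m − b) − a/V_m² = (8.314)(585.1)/(0.08248 − 0.03963) − 150.0/(0.08248)²
  = 4864.5/0.042850 − 22049 = 113524 − 22049 = 91475 kPa
Z = PV_m/(RT) = (91475)(0.08248)/((8.314)(585.1)) = 7544.9/4864.5 = 1.551

Z ≈ 1.551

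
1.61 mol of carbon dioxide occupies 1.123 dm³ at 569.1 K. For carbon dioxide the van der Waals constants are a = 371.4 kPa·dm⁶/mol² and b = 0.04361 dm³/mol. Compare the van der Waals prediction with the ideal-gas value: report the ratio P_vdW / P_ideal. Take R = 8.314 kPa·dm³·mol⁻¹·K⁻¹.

Ideal: P_ideal = nRT/V = (1.61)(8.314)(569.1)/1.123 = 6783.36 kPa
vdW: P = nRT/(V − nb) − a n²/V² = 7617.71/1.05279 − 962.706/1.26113 = 7235.74 − 763.368 = 6472.37 kPa
Ratio = 6472.37/6783.36 = 0.9542

P_vdW / P_ideal ≈ 0.9542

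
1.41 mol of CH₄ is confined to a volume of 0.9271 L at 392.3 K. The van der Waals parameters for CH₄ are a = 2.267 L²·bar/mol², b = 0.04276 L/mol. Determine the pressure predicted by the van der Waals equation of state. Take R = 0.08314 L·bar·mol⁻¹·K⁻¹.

P = nRT/(V − nb) − a n²/V²
nRT/(V − nb) = (1.41)(0.08314)(392.3)/(0.9271 − 1.41×0.04276) = 45.988/0.86681 = 53.054 bar
a n²/V² = (2.267)(1.41)²/(0.9271)² = 5.2437 bar
P = 53.054 − 5.2437 = 47.81 bar

P ≈ 47.81 bar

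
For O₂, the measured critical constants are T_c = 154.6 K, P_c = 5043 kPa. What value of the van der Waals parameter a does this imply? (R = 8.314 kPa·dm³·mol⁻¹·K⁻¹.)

From T_c = 8a/(27Rb) and P_c = a/(27b²): a = 27 R² T_c²/(64 P_c).
a = 27×(8.314)²×(154.6)²/(64×5043) = 44606976/322752 = 138.2 kPa·dm⁶/mol²

a ≈ 138.2 kPa·dm⁶/mol²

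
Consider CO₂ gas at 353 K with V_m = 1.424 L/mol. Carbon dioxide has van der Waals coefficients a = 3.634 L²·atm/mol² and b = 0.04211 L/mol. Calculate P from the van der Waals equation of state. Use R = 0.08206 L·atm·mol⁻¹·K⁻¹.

P = RT/(V_m − b) − a/V_m²
RT/(V_m − b) = (0.08206)(353)/(1.424 − 0.04211) = 28.967/1.3819 = 20.962 atm
a/V_m² = 3.634/(1.424)² = 1.7921 atm
P = 20.962 − 1.7921 = 19.17 atm

P ≈ 19.17 atm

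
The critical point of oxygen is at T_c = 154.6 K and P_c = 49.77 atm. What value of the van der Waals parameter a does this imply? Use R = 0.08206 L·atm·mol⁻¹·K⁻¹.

From T_c = 8a/(27Rb) and P_c = a/(27b²): a = 27 R² T_c²/(64 P_c).
a = 27×(0.08206)²×(154.6)²/(64×49.77) = 4345.6/3185.3 = 1.364 L²·atm/mol²

a ≈ 1.364 L²·atm/mol²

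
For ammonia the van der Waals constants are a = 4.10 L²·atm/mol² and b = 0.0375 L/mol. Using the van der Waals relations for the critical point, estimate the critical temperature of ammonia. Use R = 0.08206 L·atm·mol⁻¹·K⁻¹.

T_c ≈ 394.8 K

For a van der Waals gas, T_c = 8a/(27Rb).
T_c = 8×4.10/(27×0.08206×0.0375) = 32.800/0.083086 = 394.8 K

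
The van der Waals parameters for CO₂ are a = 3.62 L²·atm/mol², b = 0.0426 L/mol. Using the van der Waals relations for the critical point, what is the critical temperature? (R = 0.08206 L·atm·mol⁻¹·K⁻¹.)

T_c ≈ 306.8 K

For a van der Waals gas, T_c = 8a/(27Rb).
T_c = 8×3.62/(27×0.08206×0.0426) = 28.960/0.094385 = 306.8 K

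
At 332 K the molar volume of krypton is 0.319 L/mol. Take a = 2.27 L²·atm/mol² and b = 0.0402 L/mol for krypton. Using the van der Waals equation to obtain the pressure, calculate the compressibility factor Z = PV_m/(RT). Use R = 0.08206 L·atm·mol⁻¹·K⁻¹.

Z ≈ 0.8830

P = RT/(V_m − b) − a/V_m² = (0.08206)(332)/(0.319 − 0.0402) − 2.27/(0.319)²
  = 27.244/0.27880 − 22.307 = 97.719 − 22.307 = 75.412 atm
Z = PV_m/(RT) = (75.412)(0.319)/((0.08206)(332)) = 24.056/27.244 = 0.8830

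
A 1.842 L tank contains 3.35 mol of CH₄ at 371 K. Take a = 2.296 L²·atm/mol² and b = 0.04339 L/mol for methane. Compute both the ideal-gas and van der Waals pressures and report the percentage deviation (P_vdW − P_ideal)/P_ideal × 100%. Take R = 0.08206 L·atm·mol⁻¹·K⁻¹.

Ideal: P_ideal = nRT/V = (3.35)(0.08206)(371)/1.842 = 55.3682 atm
vdW: P = nRT/(V − nb) − a n²/V² = 101.988/1.69664 − 25.7669/3.39296 = 60.1118 − 7.59422 = 52.5176 atm
% deviation = (52.5176 − 55.3682)/55.3682 × 100% = -5.15%

-5.15 %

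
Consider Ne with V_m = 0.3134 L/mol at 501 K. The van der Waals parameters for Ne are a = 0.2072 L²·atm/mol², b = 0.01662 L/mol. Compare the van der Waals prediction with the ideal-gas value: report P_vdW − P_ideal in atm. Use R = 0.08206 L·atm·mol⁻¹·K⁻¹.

Ideal: P_ideal = RT/V_m = (0.08206)(501)/0.3134 = 131.181 atm
vdW: P = RT/(V_m − b) − a/V_m² = 41.1121/0.296780 − 0.2072/0.0982196 = 138.527 − 2.10956 = 136.417 atm
ΔP = 136.417 − 131.181 = 5.24 atm

ΔP ≈ 5.24 atm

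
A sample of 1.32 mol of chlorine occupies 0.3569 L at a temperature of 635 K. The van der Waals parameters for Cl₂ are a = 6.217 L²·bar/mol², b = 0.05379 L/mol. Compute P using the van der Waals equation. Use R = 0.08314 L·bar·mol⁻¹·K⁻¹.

P = nRT/(V − nb) − a n²/V²
nRT/(V − nb) = (1.32)(0.08314)(635)/(0.3569 − 1.32×0.05379) = 69.688/0.28590 = 243.75 bar
a n²/V² = (6.217)(1.32)²/(0.3569)² = 85.042 bar
P = 243.75 − 85.042 = 158.7 bar

P ≈ 158.7 bar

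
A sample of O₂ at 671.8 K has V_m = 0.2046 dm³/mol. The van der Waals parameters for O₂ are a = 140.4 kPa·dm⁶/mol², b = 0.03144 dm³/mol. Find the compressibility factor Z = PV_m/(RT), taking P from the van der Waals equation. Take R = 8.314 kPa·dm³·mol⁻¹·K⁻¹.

Z ≈ 1.059

P = RT/(V_m − b) − a/V_m² = (8.314)(671.8)/(0.2046 − 0.03144) − 140.4/(0.2046)²
  = 5585.3/0.17316 − 3353.9 = 32255 − 3353.9 = 28901 kPa
Z = PV_m/(RT) = (28901)(0.2046)/((8.314)(671.8)) = 5913.1/5585.3 = 1.059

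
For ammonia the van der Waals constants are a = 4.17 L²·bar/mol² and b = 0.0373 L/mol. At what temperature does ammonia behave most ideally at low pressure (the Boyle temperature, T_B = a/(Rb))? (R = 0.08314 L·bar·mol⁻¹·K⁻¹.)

T_B ≈ 1345 K

For a van der Waals gas the second virial coefficient B₂ = b − a/(RT) vanishes at T_B = a/(Rb).
T_B = 4.17/(0.08314×0.0373) = 4.17/0.0031011 = 1345 K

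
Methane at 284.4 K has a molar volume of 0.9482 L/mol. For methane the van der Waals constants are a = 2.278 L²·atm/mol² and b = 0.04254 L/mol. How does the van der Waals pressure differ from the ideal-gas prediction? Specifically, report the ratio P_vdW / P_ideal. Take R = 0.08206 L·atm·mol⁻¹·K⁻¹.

P_vdW / P_ideal ≈ 0.9440

Ideal: P_ideal = RT/V_m = (0.08206)(284.4)/0.9482 = 24.6128 atm
vdW: P = RT/(V_m − b) − a/V_m² = 23.3379/0.905660 − 2.278/0.899083 = 25.7689 − 2.53369 = 23.2352 atm
Ratio = 23.2352/24.6128 = 0.9440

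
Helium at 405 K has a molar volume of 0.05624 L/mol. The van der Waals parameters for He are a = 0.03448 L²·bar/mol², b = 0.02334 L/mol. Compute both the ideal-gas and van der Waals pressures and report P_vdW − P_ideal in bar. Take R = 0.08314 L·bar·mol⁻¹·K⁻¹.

Ideal: P_ideal = RT/V_m = (0.08314)(405)/0.05624 = 598.714 bar
vdW: P = RT/(V_m − b) − a/V_m² = 33.6717/0.0329000 − 0.03448/0.00316294 = 1023.46 − 10.9013 = 1012.56 bar
ΔP = 1012.56 − 598.714 = 413.8 bar

ΔP ≈ 413.8 bar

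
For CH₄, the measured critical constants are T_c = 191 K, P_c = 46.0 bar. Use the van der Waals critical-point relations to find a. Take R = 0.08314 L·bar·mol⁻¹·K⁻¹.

From T_c = 8a/(27Rb) and P_c = a/(27b²): a = 27 R² T_c²/(64 P_c).
a = 27×(0.08314)²×(191)²/(64×46.0) = 6808.5/2944.0 = 2.313 L²·bar/mol²

a ≈ 2.313 L²·bar/mol²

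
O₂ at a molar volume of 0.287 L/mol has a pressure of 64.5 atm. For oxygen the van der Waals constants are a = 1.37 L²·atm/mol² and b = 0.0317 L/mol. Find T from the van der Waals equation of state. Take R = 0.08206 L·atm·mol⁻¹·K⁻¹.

T = (P + a/V_m²)(V_m − b)/R
P + a/V_m² = 64.5 + 1.37/(0.287)² = 81.132 atm
V_m − b = 0.287 − 0.0317 = 0.25530 L/mol
T = (81.132)(0.25530)/0.08206 = 252.4 K

T ≈ 252.4 K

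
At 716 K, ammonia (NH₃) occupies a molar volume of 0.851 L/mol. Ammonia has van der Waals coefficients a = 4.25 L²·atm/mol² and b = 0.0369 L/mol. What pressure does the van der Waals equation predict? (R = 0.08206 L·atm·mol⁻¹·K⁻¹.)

P ≈ 66.30 atm

P = RT/(V_m − b) − a/V_m²
RT/(V_m − b) = (0.08206)(716)/(0.851 − 0.0369) = 58.755/0.81410 = 72.172 atm
a/V_m² = 4.25/(0.851)² = 5.8685 atm
P = 72.172 − 5.8685 = 66.30 atm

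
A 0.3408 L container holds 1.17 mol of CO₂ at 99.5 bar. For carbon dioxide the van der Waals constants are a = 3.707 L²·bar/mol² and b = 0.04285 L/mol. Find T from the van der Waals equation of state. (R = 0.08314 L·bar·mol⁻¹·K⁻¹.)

T ≈ 427.9 K

T = (P + a n²/V²)(V − nb)/(nR)
P + a n²/V² = 99.5 + (3.707)(1.17)²/(0.3408)² = 143.19 bar
V − nb = 0.3408 − (1.17)(0.04285) = 0.29067 L
T = (143.19)(0.29067)/((1.17)(0.08314)) = 427.9 K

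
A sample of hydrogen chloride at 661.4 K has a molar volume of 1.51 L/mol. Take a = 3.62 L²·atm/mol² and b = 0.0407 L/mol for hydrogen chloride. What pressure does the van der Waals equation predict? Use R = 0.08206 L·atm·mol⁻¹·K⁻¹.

P = RT/(V_m − b) − a/V_m²
RT/(V_m − b) = (0.08206)(661.4)/(1.51 − 0.0407) = 54.274/1.4693 = 36.939 atm
a/V_m² = 3.62/(1.51)² = 1.5876 atm
P = 36.939 − 1.5876 = 35.35 atm

P ≈ 35.35 atm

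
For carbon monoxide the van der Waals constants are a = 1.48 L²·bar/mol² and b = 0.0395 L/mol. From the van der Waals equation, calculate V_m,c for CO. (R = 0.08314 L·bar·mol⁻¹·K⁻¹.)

V_m,c ≈ 0.1185 L/mol

For a van der Waals gas, V_m,c = 3b.
V_m,c = 3×0.0395 = 0.1185 L/mol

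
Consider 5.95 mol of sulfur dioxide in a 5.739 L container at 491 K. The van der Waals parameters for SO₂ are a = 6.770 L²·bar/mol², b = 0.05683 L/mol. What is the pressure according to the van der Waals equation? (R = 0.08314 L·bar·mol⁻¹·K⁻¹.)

P = nRT/(V − nb) − a n²/V²
nRT/(V − nb) = (5.95)(0.08314)(491)/(5.739 − 5.95×0.05683) = 242.89/5.4009 = 44.972 bar
a n²/V² = (6.770)(5.95)²/(5.739)² = 7.2770 bar
P = 44.972 − 7.2770 = 37.70 bar

P ≈ 37.70 bar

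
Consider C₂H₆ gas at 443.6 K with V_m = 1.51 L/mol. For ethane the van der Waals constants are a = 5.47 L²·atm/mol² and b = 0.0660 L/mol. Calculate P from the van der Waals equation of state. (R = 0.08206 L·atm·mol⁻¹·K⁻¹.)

P ≈ 22.81 atm

P = RT/(V_m − b) − a/V_m²
RT/(V_m − b) = (0.08206)(443.6)/(1.51 − 0.0660) = 36.402/1.4440 = 25.209 atm
a/V_m² = 5.47/(1.51)² = 2.3990 atm
P = 25.209 − 2.3990 = 22.81 atm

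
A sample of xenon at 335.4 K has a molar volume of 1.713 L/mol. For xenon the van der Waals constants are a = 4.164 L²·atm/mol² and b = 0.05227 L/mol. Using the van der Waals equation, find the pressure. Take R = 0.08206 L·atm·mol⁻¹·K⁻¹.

P = RT/(V_m − b) − a/V_m²
RT/(V_m − b) = (0.08206)(335.4)/(1.713 − 0.05227) = 27.523/1.6607 = 16.573 atm
a/V_m² = 4.164/(1.713)² = 1.4190 atm
P = 16.573 − 1.4190 = 15.15 atm

P ≈ 15.15 atm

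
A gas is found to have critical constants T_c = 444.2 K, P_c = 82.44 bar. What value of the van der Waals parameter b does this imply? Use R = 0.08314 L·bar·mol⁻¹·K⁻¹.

From T_c = 8a/(27Rb) and P_c = a/(27b²): b = R T_c/(8 P_c).
b = (0.08314)(444.2)/(8×82.44) = 36.931/659.52 = 0.05600 L/mol

b ≈ 0.05600 L/mol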